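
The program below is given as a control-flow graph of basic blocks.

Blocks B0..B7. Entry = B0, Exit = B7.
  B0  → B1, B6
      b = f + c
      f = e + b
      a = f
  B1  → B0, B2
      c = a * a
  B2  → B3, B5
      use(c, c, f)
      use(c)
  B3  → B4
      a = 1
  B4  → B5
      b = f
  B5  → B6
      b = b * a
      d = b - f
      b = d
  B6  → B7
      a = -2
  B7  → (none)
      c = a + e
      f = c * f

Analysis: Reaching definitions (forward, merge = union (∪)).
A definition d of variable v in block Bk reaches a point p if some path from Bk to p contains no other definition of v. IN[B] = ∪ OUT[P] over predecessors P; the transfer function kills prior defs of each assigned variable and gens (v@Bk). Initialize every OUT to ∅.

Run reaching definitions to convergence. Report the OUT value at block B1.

Per-block solution:
  B0:   IN={a@B0, b@B0, c@B1, f@B0}   OUT={a@B0, b@B0, c@B1, f@B0}
  B1:   IN={a@B0, b@B0, c@B1, f@B0}   OUT={a@B0, b@B0, c@B1, f@B0}
  B2:   IN={a@B0, b@B0, c@B1, f@B0}   OUT={a@B0, b@B0, c@B1, f@B0}
  B3:   IN={a@B0, b@B0, c@B1, f@B0}   OUT={a@B3, b@B0, c@B1, f@B0}
  B4:   IN={a@B3, b@B0, c@B1, f@B0}   OUT={a@B3, b@B4, c@B1, f@B0}
  B5:   IN={a@B0, a@B3, b@B0, b@B4, c@B1, f@B0}   OUT={a@B0, a@B3, b@B5, c@B1, d@B5, f@B0}
  B6:   IN={a@B0, a@B3, b@B0, b@B5, c@B1, d@B5, f@B0}   OUT={a@B6, b@B0, b@B5, c@B1, d@B5, f@B0}
  B7:   IN={a@B6, b@B0, b@B5, c@B1, d@B5, f@B0}   OUT={a@B6, b@B0, b@B5, c@B7, d@B5, f@B7}

Merge at B1: IN[B1] = OUT[B0] = {a@B0, b@B0, c@B1, f@B0}
Applying B1's transfer function to that IN value gives OUT[B1] (row B1 above).

Answer: {a@B0, b@B0, c@B1, f@B0}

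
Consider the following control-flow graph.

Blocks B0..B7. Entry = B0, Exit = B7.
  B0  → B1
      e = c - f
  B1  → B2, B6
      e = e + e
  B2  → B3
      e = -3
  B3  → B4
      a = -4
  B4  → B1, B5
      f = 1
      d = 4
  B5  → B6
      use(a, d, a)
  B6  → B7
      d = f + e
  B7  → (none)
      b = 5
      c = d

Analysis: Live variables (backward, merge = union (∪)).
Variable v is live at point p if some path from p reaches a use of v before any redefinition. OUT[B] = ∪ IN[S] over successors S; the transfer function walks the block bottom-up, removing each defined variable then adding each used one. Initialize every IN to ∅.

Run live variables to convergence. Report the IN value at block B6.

Per-block solution:
  B0:  IN={c, f}  OUT={e, f}
  B1:  IN={e, f}  OUT={e, f}
  B2:  IN={}  OUT={e}
  B3:  IN={e}  OUT={a, e}
  B4:  IN={a, e}  OUT={a, d, e, f}
  B5:  IN={a, d, e, f}  OUT={e, f}
  B6:  IN={e, f}  OUT={d}
  B7:  IN={d}  OUT={}

Merge at B6: OUT[B6] = IN[B7] = {d}
Applying B6's transfer function to that OUT value gives IN[B6] (row B6 above).

Answer: {e, f}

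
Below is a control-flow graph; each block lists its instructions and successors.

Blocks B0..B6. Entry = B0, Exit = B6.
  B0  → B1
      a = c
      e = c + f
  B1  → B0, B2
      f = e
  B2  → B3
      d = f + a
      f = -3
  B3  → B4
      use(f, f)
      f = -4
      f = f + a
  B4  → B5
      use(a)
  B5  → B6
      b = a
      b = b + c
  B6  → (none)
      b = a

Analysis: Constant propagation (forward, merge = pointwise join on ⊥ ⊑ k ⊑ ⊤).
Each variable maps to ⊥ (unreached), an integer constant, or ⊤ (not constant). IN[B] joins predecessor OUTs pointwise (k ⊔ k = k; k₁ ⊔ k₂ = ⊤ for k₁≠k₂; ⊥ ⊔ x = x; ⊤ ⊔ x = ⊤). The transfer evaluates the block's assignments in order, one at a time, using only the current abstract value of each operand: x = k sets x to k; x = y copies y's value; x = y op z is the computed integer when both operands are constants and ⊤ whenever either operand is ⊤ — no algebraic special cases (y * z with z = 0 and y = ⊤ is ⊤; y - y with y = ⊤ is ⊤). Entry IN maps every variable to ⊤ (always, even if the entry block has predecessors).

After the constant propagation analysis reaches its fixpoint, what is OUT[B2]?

Answer: {a: ⊤, b: ⊤, c: ⊤, d: ⊤, e: ⊤, f: -3}

Derivation:
Fixpoint table:
  B0: | IN=(all ⊤) | OUT=(all ⊤)
  B1: | IN=(all ⊤) | OUT=(all ⊤)
  B2: | IN=(all ⊤) | OUT={f:-3; rest ⊤}
  B3: | IN={f:-3; rest ⊤} | OUT=(all ⊤)
  B4: | IN=(all ⊤) | OUT=(all ⊤)
  B5: | IN=(all ⊤) | OUT=(all ⊤)
  B6: | IN=(all ⊤) | OUT=(all ⊤)

Merge at B2: IN[B2] = OUT[B1] = {a: ⊤, b: ⊤, c: ⊤, d: ⊤, e: ⊤, f: ⊤}
Applying B2's transfer function to that IN value gives OUT[B2] (row B2 above).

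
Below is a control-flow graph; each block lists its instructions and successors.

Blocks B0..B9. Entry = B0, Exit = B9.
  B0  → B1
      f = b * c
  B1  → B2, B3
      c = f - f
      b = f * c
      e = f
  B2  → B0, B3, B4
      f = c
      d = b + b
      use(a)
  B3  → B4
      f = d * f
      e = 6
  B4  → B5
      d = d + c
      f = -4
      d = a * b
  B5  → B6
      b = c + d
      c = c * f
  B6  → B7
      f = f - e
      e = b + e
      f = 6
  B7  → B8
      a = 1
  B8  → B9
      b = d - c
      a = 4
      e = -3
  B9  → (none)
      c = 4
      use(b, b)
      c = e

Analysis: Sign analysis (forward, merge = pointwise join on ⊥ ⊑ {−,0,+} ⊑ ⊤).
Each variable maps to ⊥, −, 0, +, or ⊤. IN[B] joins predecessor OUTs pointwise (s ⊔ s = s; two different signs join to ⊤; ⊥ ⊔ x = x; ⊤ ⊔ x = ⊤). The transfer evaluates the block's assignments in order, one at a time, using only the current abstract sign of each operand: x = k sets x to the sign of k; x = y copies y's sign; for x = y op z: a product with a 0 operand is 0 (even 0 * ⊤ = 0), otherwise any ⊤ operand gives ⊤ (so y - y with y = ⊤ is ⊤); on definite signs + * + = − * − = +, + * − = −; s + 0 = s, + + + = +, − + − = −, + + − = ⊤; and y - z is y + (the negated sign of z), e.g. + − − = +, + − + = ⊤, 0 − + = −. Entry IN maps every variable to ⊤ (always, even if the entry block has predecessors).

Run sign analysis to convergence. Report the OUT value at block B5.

Converged values:
  B0:  IN=(all ⊤)  OUT=(all ⊤)
  B1:  IN=(all ⊤)  OUT=(all ⊤)
  B2:  IN=(all ⊤)  OUT=(all ⊤)
  B3:  IN=(all ⊤)  OUT={e:+; rest ⊤}
  B4:  IN=(all ⊤)  OUT={f:-; rest ⊤}
  B5:  IN={f:-; rest ⊤}  OUT={f:-; rest ⊤}
  B6:  IN={f:-; rest ⊤}  OUT={f:+; rest ⊤}
  B7:  IN={f:+; rest ⊤}  OUT={a:+, f:+; rest ⊤}
  B8:  IN={a:+, f:+; rest ⊤}  OUT={a:+, e:-, f:+; rest ⊤}
  B9:  IN={a:+, e:-, f:+; rest ⊤}  OUT={a:+, c:-, e:-, f:+; rest ⊤}

Merge at B5: IN[B5] = OUT[B4] = {a: ⊤, b: ⊤, c: ⊤, d: ⊤, e: ⊤, f: -}
Applying B5's transfer function to that IN value gives OUT[B5] (row B5 above).

Answer: {a: ⊤, b: ⊤, c: ⊤, d: ⊤, e: ⊤, f: -}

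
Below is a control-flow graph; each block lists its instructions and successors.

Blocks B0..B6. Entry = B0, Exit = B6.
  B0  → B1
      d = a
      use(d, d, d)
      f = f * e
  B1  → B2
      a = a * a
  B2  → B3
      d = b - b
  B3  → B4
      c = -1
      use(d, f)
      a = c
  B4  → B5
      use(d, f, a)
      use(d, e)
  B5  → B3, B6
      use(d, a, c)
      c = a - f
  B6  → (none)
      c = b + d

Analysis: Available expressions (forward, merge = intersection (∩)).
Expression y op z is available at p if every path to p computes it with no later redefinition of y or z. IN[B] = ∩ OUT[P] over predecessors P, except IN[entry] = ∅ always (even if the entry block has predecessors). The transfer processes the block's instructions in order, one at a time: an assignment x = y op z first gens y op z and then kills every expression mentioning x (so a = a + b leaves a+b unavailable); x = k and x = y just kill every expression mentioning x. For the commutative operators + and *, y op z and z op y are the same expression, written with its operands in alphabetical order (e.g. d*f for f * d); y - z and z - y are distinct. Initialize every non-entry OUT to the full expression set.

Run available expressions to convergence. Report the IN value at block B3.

Answer: {b-b}

Derivation:
Per-block solution:
  B0:  IN={}  OUT={}
  B1:  IN={}  OUT={}
  B2:  IN={}  OUT={b-b}
  B3:  IN={b-b}  OUT={b-b}
  B4:  IN={b-b}  OUT={b-b}
  B5:  IN={b-b}  OUT={a-f, b-b}
  B6:  IN={a-f, b-b}  OUT={a-f, b+d, b-b}

Merge at B3: IN[B3] = OUT[B2] ∩ OUT[B5] = {b-b}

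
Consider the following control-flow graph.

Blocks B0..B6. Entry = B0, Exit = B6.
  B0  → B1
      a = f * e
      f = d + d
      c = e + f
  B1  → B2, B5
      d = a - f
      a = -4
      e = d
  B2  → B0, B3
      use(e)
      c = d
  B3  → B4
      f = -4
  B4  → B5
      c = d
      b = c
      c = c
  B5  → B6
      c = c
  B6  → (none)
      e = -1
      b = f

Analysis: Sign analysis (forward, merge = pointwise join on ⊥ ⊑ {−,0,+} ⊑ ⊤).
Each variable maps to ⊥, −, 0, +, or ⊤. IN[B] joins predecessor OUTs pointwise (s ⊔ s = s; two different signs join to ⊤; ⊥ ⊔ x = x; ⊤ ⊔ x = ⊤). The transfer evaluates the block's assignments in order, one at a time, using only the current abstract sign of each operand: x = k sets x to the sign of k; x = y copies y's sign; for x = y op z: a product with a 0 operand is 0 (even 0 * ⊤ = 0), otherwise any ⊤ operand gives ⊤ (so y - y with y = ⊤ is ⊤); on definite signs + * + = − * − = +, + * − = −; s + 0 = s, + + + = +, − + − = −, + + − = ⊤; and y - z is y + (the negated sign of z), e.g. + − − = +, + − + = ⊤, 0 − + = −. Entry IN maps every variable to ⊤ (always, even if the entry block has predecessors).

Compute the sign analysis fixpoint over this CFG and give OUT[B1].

Fixpoint table:
  B0:   IN=(all ⊤)   OUT=(all ⊤)
  B1:   IN=(all ⊤)   OUT={a:-; rest ⊤}
  B2:   IN={a:-; rest ⊤}   OUT={a:-; rest ⊤}
  B3:   IN={a:-; rest ⊤}   OUT={a:-, f:-; rest ⊤}
  B4:   IN={a:-, f:-; rest ⊤}   OUT={a:-, f:-; rest ⊤}
  B5:   IN={a:-; rest ⊤}   OUT={a:-; rest ⊤}
  B6:   IN={a:-; rest ⊤}   OUT={a:-, e:-; rest ⊤}

Merge at B1: IN[B1] = OUT[B0] = {a: ⊤, b: ⊤, c: ⊤, d: ⊤, e: ⊤, f: ⊤}
Applying B1's transfer function to that IN value gives OUT[B1] (row B1 above).

Answer: {a: -, b: ⊤, c: ⊤, d: ⊤, e: ⊤, f: ⊤}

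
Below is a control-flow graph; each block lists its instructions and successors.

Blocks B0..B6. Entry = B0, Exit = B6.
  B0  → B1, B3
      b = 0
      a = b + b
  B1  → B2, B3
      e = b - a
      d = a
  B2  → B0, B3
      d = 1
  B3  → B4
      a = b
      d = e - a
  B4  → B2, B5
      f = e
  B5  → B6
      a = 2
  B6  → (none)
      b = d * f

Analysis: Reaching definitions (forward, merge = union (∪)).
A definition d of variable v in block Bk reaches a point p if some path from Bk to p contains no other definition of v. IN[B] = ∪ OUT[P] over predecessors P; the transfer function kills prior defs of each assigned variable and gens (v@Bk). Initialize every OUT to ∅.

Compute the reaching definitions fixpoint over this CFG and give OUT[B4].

Fixpoint table:
  B0:   IN={a@B0, a@B3, b@B0, d@B2, e@B1, f@B4}   OUT={a@B0, b@B0, d@B2, e@B1, f@B4}
  B1:   IN={a@B0, b@B0, d@B2, e@B1, f@B4}   OUT={a@B0, b@B0, d@B1, e@B1, f@B4}
  B2:   IN={a@B0, a@B3, b@B0, d@B1, d@B3, e@B1, f@B4}   OUT={a@B0, a@B3, b@B0, d@B2, e@B1, f@B4}
  B3:   IN={a@B0, a@B3, b@B0, d@B1, d@B2, e@B1, f@B4}   OUT={a@B3, b@B0, d@B3, e@B1, f@B4}
  B4:   IN={a@B3, b@B0, d@B3, e@B1, f@B4}   OUT={a@B3, b@B0, d@B3, e@B1, f@B4}
  B5:   IN={a@B3, b@B0, d@B3, e@B1, f@B4}   OUT={a@B5, b@B0, d@B3, e@B1, f@B4}
  B6:   IN={a@B5, b@B0, d@B3, e@B1, f@B4}   OUT={a@B5, b@B6, d@B3, e@B1, f@B4}

Merge at B4: IN[B4] = OUT[B3] = {a@B3, b@B0, d@B3, e@B1, f@B4}
Applying B4's transfer function to that IN value gives OUT[B4] (row B4 above).

Answer: {a@B3, b@B0, d@B3, e@B1, f@B4}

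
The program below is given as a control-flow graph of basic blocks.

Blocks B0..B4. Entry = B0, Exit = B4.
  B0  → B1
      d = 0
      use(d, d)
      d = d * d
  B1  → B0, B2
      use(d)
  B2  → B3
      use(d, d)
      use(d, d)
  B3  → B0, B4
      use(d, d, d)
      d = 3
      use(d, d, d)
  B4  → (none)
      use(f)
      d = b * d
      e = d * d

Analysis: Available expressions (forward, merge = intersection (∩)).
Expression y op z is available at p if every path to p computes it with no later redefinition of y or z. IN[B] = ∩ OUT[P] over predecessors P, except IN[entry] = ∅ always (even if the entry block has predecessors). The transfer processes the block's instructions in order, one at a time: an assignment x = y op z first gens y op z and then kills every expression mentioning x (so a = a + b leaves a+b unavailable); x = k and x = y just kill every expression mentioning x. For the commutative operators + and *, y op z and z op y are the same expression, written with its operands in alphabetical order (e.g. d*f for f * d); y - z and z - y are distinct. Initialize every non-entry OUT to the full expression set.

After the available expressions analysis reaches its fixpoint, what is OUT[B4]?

Converged values:
  B0:   IN={}   OUT={}
  B1:   IN={}   OUT={}
  B2:   IN={}   OUT={}
  B3:   IN={}   OUT={}
  B4:   IN={}   OUT={d*d}

Merge at B4: IN[B4] = OUT[B3] = {}
Applying B4's transfer function to that IN value gives OUT[B4] (row B4 above).

Answer: {d*d}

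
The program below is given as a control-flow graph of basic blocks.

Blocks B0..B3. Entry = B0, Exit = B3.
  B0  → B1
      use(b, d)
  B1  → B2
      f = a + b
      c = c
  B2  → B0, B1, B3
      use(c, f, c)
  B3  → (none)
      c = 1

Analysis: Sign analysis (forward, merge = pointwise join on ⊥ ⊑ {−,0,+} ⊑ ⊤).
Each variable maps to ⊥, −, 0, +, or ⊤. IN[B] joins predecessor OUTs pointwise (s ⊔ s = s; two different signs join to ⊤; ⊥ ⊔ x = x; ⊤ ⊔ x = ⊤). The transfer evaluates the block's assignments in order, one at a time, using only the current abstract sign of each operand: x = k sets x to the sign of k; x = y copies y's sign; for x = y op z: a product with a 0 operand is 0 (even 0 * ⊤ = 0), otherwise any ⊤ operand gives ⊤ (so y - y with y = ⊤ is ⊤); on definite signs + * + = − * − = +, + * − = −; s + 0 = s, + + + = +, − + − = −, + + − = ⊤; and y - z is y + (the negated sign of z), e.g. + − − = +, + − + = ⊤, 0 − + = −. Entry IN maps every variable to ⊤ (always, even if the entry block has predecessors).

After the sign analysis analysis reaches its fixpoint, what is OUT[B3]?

Answer: {a: ⊤, b: ⊤, c: +, d: ⊤, e: ⊤, f: ⊤}

Derivation:
Converged values:
  B0: | IN=(all ⊤) | OUT=(all ⊤)
  B1: | IN=(all ⊤) | OUT=(all ⊤)
  B2: | IN=(all ⊤) | OUT=(all ⊤)
  B3: | IN=(all ⊤) | OUT={c:+; rest ⊤}

Merge at B3: IN[B3] = OUT[B2] = {a: ⊤, b: ⊤, c: ⊤, d: ⊤, e: ⊤, f: ⊤}
Applying B3's transfer function to that IN value gives OUT[B3] (row B3 above).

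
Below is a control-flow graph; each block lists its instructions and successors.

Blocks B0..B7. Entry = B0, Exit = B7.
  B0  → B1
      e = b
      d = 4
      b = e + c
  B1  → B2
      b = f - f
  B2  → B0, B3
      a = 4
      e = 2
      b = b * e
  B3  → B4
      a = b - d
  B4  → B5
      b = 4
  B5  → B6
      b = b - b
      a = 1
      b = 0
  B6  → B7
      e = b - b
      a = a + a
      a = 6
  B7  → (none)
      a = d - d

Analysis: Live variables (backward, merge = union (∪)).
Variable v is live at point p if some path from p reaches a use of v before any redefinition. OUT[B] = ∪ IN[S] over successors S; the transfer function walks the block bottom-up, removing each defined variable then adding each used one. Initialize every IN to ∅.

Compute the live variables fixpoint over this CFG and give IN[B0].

Answer: {b, c, f}

Working:
Per-block solution:
  B0:  IN={b, c, f}  OUT={c, d, f}
  B1:  IN={c, d, f}  OUT={b, c, d, f}
  B2:  IN={b, c, d, f}  OUT={b, c, d, f}
  B3:  IN={b, d}  OUT={d}
  B4:  IN={d}  OUT={b, d}
  B5:  IN={b, d}  OUT={a, b, d}
  B6:  IN={a, b, d}  OUT={d}
  B7:  IN={d}  OUT={}

Merge at B0: OUT[B0] = IN[B1] = {c, d, f}
Applying B0's transfer function to that OUT value gives IN[B0] (row B0 above).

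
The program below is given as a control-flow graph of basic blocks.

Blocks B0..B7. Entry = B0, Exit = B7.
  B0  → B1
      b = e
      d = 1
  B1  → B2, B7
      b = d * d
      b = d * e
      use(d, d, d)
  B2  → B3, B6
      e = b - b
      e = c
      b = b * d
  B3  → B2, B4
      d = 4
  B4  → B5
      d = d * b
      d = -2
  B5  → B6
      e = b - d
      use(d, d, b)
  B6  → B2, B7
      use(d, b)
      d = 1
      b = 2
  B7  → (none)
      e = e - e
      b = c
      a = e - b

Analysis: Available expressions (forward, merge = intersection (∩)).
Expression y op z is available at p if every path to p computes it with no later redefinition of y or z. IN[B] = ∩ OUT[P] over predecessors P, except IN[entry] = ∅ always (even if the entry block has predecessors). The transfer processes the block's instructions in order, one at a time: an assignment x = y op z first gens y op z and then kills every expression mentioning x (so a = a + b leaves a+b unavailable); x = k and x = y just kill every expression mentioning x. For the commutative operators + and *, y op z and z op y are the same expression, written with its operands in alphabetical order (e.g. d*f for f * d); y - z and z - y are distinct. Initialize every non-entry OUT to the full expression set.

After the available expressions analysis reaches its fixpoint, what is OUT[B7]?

Answer: {e-b}

Derivation:
Fixpoint table:
  B0: | IN={} | OUT={}
  B1: | IN={} | OUT={d*d, d*e}
  B2: | IN={} | OUT={}
  B3: | IN={} | OUT={}
  B4: | IN={} | OUT={}
  B5: | IN={} | OUT={b-d}
  B6: | IN={} | OUT={}
  B7: | IN={} | OUT={e-b}

Merge at B7: IN[B7] = OUT[B1] ∩ OUT[B6] = {}
Applying B7's transfer function to that IN value gives OUT[B7] (row B7 above).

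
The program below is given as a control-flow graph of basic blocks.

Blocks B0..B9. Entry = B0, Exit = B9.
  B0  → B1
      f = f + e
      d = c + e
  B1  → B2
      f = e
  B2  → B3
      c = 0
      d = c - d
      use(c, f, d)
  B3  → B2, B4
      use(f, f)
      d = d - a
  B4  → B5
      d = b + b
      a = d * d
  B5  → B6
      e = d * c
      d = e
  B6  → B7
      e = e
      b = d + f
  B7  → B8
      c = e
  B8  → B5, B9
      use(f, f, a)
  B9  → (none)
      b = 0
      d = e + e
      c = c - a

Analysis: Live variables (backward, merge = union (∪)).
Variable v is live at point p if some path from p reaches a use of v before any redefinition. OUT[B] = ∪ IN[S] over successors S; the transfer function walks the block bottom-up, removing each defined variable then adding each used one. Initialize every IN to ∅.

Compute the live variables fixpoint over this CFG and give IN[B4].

Answer: {b, c, f}

Trace:
Fixpoint table:
  B0: | IN={a, b, c, e, f} | OUT={a, b, d, e}
  B1: | IN={a, b, d, e} | OUT={a, b, d, f}
  B2: | IN={a, b, d, f} | OUT={a, b, c, d, f}
  B3: | IN={a, b, c, d, f} | OUT={a, b, c, d, f}
  B4: | IN={b, c, f} | OUT={a, c, d, f}
  B5: | IN={a, c, d, f} | OUT={a, d, e, f}
  B6: | IN={a, d, e, f} | OUT={a, d, e, f}
  B7: | IN={a, d, e, f} | OUT={a, c, d, e, f}
  B8: | IN={a, c, d, e, f} | OUT={a, c, d, e, f}
  B9: | IN={a, c, e} | OUT={}

Merge at B4: OUT[B4] = IN[B5] = {a, c, d, f}
Applying B4's transfer function to that OUT value gives IN[B4] (row B4 above).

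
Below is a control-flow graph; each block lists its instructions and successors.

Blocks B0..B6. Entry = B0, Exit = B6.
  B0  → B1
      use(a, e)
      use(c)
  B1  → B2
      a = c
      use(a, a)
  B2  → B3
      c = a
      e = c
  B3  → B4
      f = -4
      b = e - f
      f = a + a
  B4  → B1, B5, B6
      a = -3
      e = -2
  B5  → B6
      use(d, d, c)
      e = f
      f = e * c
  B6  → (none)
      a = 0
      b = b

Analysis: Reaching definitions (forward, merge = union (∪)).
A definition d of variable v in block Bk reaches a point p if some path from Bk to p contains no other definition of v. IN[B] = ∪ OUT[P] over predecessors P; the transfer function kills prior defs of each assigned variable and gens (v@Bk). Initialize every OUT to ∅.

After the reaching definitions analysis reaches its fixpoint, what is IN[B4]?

Converged values:
  B0:   IN={}   OUT={}
  B1:   IN={a@B4, b@B3, c@B2, e@B4, f@B3}   OUT={a@B1, b@B3, c@B2, e@B4, f@B3}
  B2:   IN={a@B1, b@B3, c@B2, e@B4, f@B3}   OUT={a@B1, b@B3, c@B2, e@B2, f@B3}
  B3:   IN={a@B1, b@B3, c@B2, e@B2, f@B3}   OUT={a@B1, b@B3, c@B2, e@B2, f@B3}
  B4:   IN={a@B1, b@B3, c@B2, e@B2, f@B3}   OUT={a@B4, b@B3, c@B2, e@B4, f@B3}
  B5:   IN={a@B4, b@B3, c@B2, e@B4, f@B3}   OUT={a@B4, b@B3, c@B2, e@B5, f@B5}
  B6:   IN={a@B4, b@B3, c@B2, e@B4, e@B5, f@B3, f@B5}   OUT={a@B6, b@B6, c@B2, e@B4, e@B5, f@B3, f@B5}

Merge at B4: IN[B4] = OUT[B3] = {a@B1, b@B3, c@B2, e@B2, f@B3}

Answer: {a@B1, b@B3, c@B2, e@B2, f@B3}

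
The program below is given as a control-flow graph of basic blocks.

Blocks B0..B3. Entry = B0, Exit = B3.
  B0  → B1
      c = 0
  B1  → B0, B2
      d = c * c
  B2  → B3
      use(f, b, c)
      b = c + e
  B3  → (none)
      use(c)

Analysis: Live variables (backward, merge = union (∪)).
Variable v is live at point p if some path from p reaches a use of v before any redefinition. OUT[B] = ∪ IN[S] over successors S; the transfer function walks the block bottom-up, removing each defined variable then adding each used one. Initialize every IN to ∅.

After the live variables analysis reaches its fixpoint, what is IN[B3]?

Answer: {c}

Working:
Converged values:
  B0:   IN={b, e, f}   OUT={b, c, e, f}
  B1:   IN={b, c, e, f}   OUT={b, c, e, f}
  B2:   IN={b, c, e, f}   OUT={c}
  B3:   IN={c}   OUT={}

B3 is the boundary node: OUT[B3] = {}
Applying B3's transfer function to that OUT value gives IN[B3] (row B3 above).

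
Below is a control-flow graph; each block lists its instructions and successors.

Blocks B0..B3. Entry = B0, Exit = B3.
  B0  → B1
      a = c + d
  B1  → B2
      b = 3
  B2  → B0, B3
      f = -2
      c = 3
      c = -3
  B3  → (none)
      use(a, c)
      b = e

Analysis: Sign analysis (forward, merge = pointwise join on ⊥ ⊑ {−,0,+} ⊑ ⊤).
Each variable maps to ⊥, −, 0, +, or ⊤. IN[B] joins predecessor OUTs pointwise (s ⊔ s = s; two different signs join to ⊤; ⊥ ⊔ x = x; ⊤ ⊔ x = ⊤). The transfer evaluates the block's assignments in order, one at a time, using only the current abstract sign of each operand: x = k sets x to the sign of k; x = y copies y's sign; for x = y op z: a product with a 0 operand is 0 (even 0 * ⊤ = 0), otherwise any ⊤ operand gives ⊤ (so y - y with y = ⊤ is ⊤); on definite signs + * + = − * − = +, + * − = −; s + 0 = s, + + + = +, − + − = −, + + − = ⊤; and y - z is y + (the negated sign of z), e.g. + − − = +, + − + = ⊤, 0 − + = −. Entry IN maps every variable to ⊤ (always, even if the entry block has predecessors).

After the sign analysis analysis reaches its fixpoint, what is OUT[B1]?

Answer: {a: ⊤, b: +, c: ⊤, d: ⊤, e: ⊤, f: ⊤}

Derivation:
Per-block solution:
  B0:   IN=(all ⊤)   OUT=(all ⊤)
  B1:   IN=(all ⊤)   OUT={b:+; rest ⊤}
  B2:   IN={b:+; rest ⊤}   OUT={b:+, c:-, f:-; rest ⊤}
  B3:   IN={b:+, c:-, f:-; rest ⊤}   OUT={c:-, f:-; rest ⊤}

Merge at B1: IN[B1] = OUT[B0] = {a: ⊤, b: ⊤, c: ⊤, d: ⊤, e: ⊤, f: ⊤}
Applying B1's transfer function to that IN value gives OUT[B1] (row B1 above).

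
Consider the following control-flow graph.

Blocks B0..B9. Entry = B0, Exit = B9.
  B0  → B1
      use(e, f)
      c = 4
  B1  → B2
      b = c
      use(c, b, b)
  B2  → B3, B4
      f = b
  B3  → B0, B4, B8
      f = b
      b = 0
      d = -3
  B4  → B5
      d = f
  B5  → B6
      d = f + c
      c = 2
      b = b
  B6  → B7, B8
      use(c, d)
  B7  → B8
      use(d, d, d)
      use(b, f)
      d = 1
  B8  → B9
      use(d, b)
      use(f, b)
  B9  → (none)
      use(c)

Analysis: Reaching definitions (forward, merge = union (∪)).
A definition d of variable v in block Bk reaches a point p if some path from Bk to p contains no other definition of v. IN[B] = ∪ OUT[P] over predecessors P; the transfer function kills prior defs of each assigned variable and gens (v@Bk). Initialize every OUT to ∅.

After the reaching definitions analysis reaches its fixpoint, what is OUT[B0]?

Fixpoint table:
  B0:  IN={b@B3, c@B0, d@B3, f@B3}  OUT={b@B3, c@B0, d@B3, f@B3}
  B1:  IN={b@B3, c@B0, d@B3, f@B3}  OUT={b@B1, c@B0, d@B3, f@B3}
  B2:  IN={b@B1, c@B0, d@B3, f@B3}  OUT={b@B1, c@B0, d@B3, f@B2}
  B3:  IN={b@B1, c@B0, d@B3, f@B2}  OUT={b@B3, c@B0, d@B3, f@B3}
  B4:  IN={b@B1, b@B3, c@B0, d@B3, f@B2, f@B3}  OUT={b@B1, b@B3, c@B0, d@B4, f@B2, f@B3}
  B5:  IN={b@B1, b@B3, c@B0, d@B4, f@B2, f@B3}  OUT={b@B5, c@B5, d@B5, f@B2, f@B3}
  B6:  IN={b@B5, c@B5, d@B5, f@B2, f@B3}  OUT={b@B5, c@B5, d@B5, f@B2, f@B3}
  B7:  IN={b@B5, c@B5, d@B5, f@B2, f@B3}  OUT={b@B5, c@B5, d@B7, f@B2, f@B3}
  B8:  IN={b@B3, b@B5, c@B0, c@B5, d@B3, d@B5, d@B7, f@B2, f@B3}  OUT={b@B3, b@B5, c@B0, c@B5, d@B3, d@B5, d@B7, f@B2, f@B3}
  B9:  IN={b@B3, b@B5, c@B0, c@B5, d@B3, d@B5, d@B7, f@B2, f@B3}  OUT={b@B3, b@B5, c@B0, c@B5, d@B3, d@B5, d@B7, f@B2, f@B3}

Merge at B0 (entry node, so the boundary value {} is joined with the incoming edge(s)): IN[B0] = {} ⊔ OUT[B3] = {b@B3, c@B0, d@B3, f@B3}
Applying B0's transfer function to that IN value gives OUT[B0] (row B0 above).

Answer: {b@B3, c@B0, d@B3, f@B3}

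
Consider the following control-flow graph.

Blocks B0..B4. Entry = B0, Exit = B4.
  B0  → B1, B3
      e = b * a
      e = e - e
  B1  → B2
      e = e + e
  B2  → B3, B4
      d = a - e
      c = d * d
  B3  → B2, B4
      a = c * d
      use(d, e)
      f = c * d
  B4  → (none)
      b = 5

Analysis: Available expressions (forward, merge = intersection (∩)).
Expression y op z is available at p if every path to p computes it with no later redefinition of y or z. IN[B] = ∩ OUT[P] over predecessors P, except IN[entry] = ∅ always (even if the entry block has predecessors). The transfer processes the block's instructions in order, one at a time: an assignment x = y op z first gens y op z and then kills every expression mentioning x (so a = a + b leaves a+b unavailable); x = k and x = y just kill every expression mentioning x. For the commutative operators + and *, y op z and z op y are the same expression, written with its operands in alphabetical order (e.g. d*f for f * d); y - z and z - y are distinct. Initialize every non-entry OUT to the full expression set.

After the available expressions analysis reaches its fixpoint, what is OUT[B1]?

Fixpoint table:
  B0:   IN={}   OUT={a*b}
  B1:   IN={a*b}   OUT={a*b}
  B2:   IN={}   OUT={a-e, d*d}
  B3:   IN={}   OUT={c*d}
  B4:   IN={}   OUT={}

Merge at B1: IN[B1] = OUT[B0] = {a*b}
Applying B1's transfer function to that IN value gives OUT[B1] (row B1 above).

Answer: {a*b}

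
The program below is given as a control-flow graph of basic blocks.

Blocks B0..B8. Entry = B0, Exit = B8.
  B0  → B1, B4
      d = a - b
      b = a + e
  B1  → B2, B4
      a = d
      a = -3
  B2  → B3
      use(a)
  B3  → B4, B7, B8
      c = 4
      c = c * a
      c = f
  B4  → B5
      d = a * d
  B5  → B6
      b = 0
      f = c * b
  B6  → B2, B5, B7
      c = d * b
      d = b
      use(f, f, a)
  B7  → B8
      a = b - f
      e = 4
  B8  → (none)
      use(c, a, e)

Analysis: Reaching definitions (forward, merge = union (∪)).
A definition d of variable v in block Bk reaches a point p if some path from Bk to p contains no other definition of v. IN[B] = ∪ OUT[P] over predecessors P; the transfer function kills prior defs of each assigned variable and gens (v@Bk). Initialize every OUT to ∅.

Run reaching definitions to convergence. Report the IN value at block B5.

Answer: {a@B1, b@B0, b@B5, c@B3, c@B6, d@B4, d@B6, f@B5}

Working:
Per-block solution:
  B0:   IN={}   OUT={b@B0, d@B0}
  B1:   IN={b@B0, d@B0}   OUT={a@B1, b@B0, d@B0}
  B2:   IN={a@B1, b@B0, b@B5, c@B6, d@B0, d@B6, f@B5}   OUT={a@B1, b@B0, b@B5, c@B6, d@B0, d@B6, f@B5}
  B3:   IN={a@B1, b@B0, b@B5, c@B6, d@B0, d@B6, f@B5}   OUT={a@B1, b@B0, b@B5, c@B3, d@B0, d@B6, f@B5}
  B4:   IN={a@B1, b@B0, b@B5, c@B3, d@B0, d@B6, f@B5}   OUT={a@B1, b@B0, b@B5, c@B3, d@B4, f@B5}
  B5:   IN={a@B1, b@B0, b@B5, c@B3, c@B6, d@B4, d@B6, f@B5}   OUT={a@B1, b@B5, c@B3, c@B6, d@B4, d@B6, f@B5}
  B6:   IN={a@B1, b@B5, c@B3, c@B6, d@B4, d@B6, f@B5}   OUT={a@B1, b@B5, c@B6, d@B6, f@B5}
  B7:   IN={a@B1, b@B0, b@B5, c@B3, c@B6, d@B0, d@B6, f@B5}   OUT={a@B7, b@B0, b@B5, c@B3, c@B6, d@B0, d@B6, e@B7, f@B5}
  B8:   IN={a@B1, a@B7, b@B0, b@B5, c@B3, c@B6, d@B0, d@B6, e@B7, f@B5}   OUT={a@B1, a@B7, b@B0, b@B5, c@B3, c@B6, d@B0, d@B6, e@B7, f@B5}

Merge at B5: IN[B5] = OUT[B4] ⊔ OUT[B6] = {a@B1, b@B0, b@B5, c@B3, c@B6, d@B4, d@B6, f@B5}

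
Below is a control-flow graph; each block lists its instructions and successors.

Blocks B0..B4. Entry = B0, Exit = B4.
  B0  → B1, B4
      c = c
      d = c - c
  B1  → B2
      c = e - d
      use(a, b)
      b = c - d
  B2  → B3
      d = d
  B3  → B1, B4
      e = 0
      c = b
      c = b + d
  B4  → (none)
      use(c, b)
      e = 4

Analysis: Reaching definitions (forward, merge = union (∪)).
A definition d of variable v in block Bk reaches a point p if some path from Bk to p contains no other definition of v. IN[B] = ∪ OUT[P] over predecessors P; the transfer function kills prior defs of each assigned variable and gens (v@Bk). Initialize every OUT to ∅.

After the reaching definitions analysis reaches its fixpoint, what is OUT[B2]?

Per-block solution:
  B0: | IN={} | OUT={c@B0, d@B0}
  B1: | IN={b@B1, c@B0, c@B3, d@B0, d@B2, e@B3} | OUT={b@B1, c@B1, d@B0, d@B2, e@B3}
  B2: | IN={b@B1, c@B1, d@B0, d@B2, e@B3} | OUT={b@B1, c@B1, d@B2, e@B3}
  B3: | IN={b@B1, c@B1, d@B2, e@B3} | OUT={b@B1, c@B3, d@B2, e@B3}
  B4: | IN={b@B1, c@B0, c@B3, d@B0, d@B2, e@B3} | OUT={b@B1, c@B0, c@B3, d@B0, d@B2, e@B4}

Merge at B2: IN[B2] = OUT[B1] = {b@B1, c@B1, d@B0, d@B2, e@B3}
Applying B2's transfer function to that IN value gives OUT[B2] (row B2 above).

Answer: {b@B1, c@B1, d@B2, e@B3}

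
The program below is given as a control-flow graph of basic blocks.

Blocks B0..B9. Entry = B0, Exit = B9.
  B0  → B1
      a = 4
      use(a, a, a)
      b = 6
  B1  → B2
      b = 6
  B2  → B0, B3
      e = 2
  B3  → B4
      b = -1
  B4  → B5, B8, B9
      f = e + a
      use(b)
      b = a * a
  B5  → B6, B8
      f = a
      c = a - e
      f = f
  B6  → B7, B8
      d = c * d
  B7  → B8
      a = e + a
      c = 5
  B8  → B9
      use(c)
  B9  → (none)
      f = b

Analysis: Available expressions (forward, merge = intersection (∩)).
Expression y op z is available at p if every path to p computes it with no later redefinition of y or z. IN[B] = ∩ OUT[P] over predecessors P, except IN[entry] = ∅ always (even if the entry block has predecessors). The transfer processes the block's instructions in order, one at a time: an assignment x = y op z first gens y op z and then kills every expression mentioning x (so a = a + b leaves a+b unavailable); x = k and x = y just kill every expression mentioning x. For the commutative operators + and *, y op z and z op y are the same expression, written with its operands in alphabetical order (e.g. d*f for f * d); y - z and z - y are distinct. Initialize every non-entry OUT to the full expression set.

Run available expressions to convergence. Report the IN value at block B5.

Converged values:
  B0:  IN={}  OUT={}
  B1:  IN={}  OUT={}
  B2:  IN={}  OUT={}
  B3:  IN={}  OUT={}
  B4:  IN={}  OUT={a*a, a+e}
  B5:  IN={a*a, a+e}  OUT={a*a, a+e, a-e}
  B6:  IN={a*a, a+e, a-e}  OUT={a*a, a+e, a-e}
  B7:  IN={a*a, a+e, a-e}  OUT={}
  B8:  IN={}  OUT={}
  B9:  IN={}  OUT={}

Merge at B5: IN[B5] = OUT[B4] = {a*a, a+e}

Answer: {a*a, a+e}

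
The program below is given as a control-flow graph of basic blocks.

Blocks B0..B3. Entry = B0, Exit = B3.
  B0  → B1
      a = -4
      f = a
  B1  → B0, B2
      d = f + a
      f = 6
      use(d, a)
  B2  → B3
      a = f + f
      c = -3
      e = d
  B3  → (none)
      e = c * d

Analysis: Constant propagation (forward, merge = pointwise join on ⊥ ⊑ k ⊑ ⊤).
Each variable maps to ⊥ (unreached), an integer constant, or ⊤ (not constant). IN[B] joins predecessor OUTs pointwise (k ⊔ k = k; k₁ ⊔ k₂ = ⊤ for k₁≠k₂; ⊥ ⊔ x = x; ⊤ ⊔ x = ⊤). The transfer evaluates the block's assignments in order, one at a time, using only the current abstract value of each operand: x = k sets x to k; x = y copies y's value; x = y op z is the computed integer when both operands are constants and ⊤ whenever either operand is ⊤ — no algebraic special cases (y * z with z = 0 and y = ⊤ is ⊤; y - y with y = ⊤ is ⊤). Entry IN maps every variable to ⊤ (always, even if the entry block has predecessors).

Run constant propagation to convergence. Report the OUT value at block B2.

Answer: {a: 12, b: ⊤, c: -3, d: -8, e: -8, f: 6}

Derivation:
Converged values:
  B0:  IN=(all ⊤)  OUT={a:-4, f:-4; rest ⊤}
  B1:  IN={a:-4, f:-4; rest ⊤}  OUT={a:-4, d:-8, f:6; rest ⊤}
  B2:  IN={a:-4, d:-8, f:6; rest ⊤}  OUT={a:12, c:-3, d:-8, e:-8, f:6; rest ⊤}
  B3:  IN={a:12, c:-3, d:-8, e:-8, f:6; rest ⊤}  OUT={a:12, c:-3, d:-8, e:24, f:6; rest ⊤}

Merge at B2: IN[B2] = OUT[B1] = {a: -4, b: ⊤, c: ⊤, d: -8, e: ⊤, f: 6}
Applying B2's transfer function to that IN value gives OUT[B2] (row B2 above).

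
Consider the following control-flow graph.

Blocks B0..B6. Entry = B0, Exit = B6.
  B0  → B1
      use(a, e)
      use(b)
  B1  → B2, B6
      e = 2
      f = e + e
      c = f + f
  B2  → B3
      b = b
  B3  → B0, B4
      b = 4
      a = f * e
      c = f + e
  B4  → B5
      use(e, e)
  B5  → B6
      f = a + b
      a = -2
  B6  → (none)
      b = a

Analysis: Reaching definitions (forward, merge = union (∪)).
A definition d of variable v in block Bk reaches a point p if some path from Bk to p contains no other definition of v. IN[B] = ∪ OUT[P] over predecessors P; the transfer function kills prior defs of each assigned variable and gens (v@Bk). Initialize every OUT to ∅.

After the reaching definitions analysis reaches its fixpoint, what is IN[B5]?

Converged values:
  B0: | IN={a@B3, b@B3, c@B3, e@B1, f@B1} | OUT={a@B3, b@B3, c@B3, e@B1, f@B1}
  B1: | IN={a@B3, b@B3, c@B3, e@B1, f@B1} | OUT={a@B3, b@B3, c@B1, e@B1, f@B1}
  B2: | IN={a@B3, b@B3, c@B1, e@B1, f@B1} | OUT={a@B3, b@B2, c@B1, e@B1, f@B1}
  B3: | IN={a@B3, b@B2, c@B1, e@B1, f@B1} | OUT={a@B3, b@B3, c@B3, e@B1, f@B1}
  B4: | IN={a@B3, b@B3, c@B3, e@B1, f@B1} | OUT={a@B3, b@B3, c@B3, e@B1, f@B1}
  B5: | IN={a@B3, b@B3, c@B3, e@B1, f@B1} | OUT={a@B5, b@B3, c@B3, e@B1, f@B5}
  B6: | IN={a@B3, a@B5, b@B3, c@B1, c@B3, e@B1, f@B1, f@B5} | OUT={a@B3, a@B5, b@B6, c@B1, c@B3, e@B1, f@B1, f@B5}

Merge at B5: IN[B5] = OUT[B4] = {a@B3, b@B3, c@B3, e@B1, f@B1}

Answer: {a@B3, b@B3, c@B3, e@B1, f@B1}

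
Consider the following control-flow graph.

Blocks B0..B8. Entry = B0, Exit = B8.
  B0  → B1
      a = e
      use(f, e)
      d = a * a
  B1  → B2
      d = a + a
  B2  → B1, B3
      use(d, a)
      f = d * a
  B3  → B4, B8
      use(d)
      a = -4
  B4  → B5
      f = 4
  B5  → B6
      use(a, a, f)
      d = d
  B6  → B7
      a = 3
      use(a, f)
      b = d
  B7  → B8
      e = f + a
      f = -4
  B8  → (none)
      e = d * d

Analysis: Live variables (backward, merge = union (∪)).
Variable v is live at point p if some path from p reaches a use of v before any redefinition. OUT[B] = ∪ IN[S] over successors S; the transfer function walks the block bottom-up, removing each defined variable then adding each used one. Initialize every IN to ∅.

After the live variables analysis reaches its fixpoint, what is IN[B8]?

Converged values:
  B0: | IN={e, f} | OUT={a}
  B1: | IN={a} | OUT={a, d}
  B2: | IN={a, d} | OUT={a, d}
  B3: | IN={d} | OUT={a, d}
  B4: | IN={a, d} | OUT={a, d, f}
  B5: | IN={a, d, f} | OUT={d, f}
  B6: | IN={d, f} | OUT={a, d, f}
  B7: | IN={a, d, f} | OUT={d}
  B8: | IN={d} | OUT={}

B8 is the boundary node: OUT[B8] = {}
Applying B8's transfer function to that OUT value gives IN[B8] (row B8 above).

Answer: {d}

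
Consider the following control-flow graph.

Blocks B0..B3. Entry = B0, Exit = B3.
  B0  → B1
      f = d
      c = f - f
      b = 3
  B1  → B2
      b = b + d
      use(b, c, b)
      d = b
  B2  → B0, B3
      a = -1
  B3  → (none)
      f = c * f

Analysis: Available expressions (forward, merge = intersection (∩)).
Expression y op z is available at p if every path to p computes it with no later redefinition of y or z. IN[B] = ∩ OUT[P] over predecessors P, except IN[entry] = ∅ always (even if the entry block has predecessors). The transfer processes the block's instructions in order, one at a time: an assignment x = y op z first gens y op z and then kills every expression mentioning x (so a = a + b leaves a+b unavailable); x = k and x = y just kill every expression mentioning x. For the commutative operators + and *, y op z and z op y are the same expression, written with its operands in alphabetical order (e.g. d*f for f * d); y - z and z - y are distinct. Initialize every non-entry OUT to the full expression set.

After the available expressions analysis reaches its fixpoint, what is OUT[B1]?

Converged values:
  B0:  IN={}  OUT={f-f}
  B1:  IN={f-f}  OUT={f-f}
  B2:  IN={f-f}  OUT={f-f}
  B3:  IN={f-f}  OUT={}

Merge at B1: IN[B1] = OUT[B0] = {f-f}
Applying B1's transfer function to that IN value gives OUT[B1] (row B1 above).

Answer: {f-f}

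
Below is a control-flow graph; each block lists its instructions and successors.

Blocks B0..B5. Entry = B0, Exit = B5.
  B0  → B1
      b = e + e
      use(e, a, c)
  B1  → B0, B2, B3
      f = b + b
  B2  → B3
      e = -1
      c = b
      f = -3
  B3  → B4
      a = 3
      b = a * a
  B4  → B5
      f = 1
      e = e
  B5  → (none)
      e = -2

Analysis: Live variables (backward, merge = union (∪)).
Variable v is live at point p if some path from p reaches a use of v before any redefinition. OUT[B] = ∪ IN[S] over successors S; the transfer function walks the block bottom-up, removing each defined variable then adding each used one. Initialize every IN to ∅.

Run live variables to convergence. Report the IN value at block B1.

Per-block solution:
  B0:  IN={a, c, e}  OUT={a, b, c, e}
  B1:  IN={a, b, c, e}  OUT={a, b, c, e}
  B2:  IN={b}  OUT={e}
  B3:  IN={e}  OUT={e}
  B4:  IN={e}  OUT={}
  B5:  IN={}  OUT={}

Merge at B1: OUT[B1] = IN[B0] ⊔ IN[B2] ⊔ IN[B3] = {a, b, c, e}
Applying B1's transfer function to that OUT value gives IN[B1] (row B1 above).

Answer: {a, b, c, e}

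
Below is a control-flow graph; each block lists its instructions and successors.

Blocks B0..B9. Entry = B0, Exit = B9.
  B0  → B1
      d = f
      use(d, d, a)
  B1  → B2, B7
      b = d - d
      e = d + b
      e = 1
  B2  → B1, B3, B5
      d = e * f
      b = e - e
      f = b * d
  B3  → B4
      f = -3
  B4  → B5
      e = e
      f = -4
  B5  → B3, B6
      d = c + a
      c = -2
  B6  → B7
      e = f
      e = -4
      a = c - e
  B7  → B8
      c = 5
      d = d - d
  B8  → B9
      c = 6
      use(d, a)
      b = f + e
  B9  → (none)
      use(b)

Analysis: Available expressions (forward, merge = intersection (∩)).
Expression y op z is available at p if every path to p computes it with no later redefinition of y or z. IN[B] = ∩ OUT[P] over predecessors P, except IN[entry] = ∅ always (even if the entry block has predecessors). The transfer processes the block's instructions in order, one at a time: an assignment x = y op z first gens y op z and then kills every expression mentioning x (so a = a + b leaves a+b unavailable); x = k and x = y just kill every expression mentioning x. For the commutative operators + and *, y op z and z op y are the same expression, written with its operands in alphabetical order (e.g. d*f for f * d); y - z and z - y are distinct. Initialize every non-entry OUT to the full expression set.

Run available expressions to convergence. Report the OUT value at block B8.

Converged values:
  B0:  IN={}  OUT={}
  B1:  IN={}  OUT={b+d, d-d}
  B2:  IN={b+d, d-d}  OUT={b*d, e-e}
  B3:  IN={}  OUT={}
  B4:  IN={}  OUT={}
  B5:  IN={}  OUT={}
  B6:  IN={}  OUT={c-e}
  B7:  IN={}  OUT={}
  B8:  IN={}  OUT={e+f}
  B9:  IN={e+f}  OUT={e+f}

Merge at B8: IN[B8] = OUT[B7] = {}
Applying B8's transfer function to that IN value gives OUT[B8] (row B8 above).

Answer: {e+f}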